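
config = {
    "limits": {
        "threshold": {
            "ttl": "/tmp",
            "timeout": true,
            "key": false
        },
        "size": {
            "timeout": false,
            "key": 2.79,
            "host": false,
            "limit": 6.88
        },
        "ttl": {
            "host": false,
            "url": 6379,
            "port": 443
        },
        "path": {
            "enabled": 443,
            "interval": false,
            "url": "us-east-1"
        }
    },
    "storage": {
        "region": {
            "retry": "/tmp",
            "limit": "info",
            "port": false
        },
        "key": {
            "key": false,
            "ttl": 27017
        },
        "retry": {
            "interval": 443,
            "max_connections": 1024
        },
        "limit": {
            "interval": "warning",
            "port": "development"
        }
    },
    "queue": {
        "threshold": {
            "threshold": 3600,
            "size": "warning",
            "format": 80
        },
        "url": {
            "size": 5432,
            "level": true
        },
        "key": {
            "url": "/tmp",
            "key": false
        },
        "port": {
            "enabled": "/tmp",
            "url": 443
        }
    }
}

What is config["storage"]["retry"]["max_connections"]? 1024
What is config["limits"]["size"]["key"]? 2.79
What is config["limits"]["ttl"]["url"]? 6379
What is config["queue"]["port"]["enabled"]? "/tmp"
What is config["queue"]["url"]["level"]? True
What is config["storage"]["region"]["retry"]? "/tmp"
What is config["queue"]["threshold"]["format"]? 80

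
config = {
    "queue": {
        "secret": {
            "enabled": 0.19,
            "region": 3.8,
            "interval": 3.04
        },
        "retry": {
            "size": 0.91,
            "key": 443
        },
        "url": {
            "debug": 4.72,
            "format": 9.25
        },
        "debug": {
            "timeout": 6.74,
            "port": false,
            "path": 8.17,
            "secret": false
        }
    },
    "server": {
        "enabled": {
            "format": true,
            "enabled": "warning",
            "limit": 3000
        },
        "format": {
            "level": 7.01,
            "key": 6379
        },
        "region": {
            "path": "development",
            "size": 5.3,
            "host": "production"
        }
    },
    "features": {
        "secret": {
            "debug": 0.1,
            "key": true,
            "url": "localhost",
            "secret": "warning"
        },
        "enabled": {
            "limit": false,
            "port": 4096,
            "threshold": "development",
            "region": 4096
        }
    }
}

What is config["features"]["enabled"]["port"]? 4096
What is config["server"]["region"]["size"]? 5.3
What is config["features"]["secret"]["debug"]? 0.1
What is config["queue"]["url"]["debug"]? 4.72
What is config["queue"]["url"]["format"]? 9.25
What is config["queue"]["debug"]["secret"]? False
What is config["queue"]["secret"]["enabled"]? 0.19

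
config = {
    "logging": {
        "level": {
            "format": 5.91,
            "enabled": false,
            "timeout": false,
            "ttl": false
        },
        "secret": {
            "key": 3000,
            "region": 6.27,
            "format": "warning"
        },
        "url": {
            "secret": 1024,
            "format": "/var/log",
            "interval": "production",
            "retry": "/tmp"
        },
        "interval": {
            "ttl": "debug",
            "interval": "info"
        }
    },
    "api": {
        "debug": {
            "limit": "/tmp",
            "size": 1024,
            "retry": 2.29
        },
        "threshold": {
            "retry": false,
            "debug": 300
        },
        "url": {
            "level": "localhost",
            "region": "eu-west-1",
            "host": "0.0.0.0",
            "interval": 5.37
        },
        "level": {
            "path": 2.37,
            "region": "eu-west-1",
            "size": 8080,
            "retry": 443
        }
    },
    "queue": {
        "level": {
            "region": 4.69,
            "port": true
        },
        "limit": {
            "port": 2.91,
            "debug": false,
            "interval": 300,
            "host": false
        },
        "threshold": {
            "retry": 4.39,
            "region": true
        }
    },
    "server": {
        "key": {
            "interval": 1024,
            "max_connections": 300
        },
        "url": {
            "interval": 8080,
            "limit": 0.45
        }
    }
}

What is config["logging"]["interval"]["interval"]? "info"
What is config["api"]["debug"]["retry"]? 2.29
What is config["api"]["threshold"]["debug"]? 300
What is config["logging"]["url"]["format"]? "/var/log"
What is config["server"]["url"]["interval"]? 8080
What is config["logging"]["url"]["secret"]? 1024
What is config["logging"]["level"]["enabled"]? False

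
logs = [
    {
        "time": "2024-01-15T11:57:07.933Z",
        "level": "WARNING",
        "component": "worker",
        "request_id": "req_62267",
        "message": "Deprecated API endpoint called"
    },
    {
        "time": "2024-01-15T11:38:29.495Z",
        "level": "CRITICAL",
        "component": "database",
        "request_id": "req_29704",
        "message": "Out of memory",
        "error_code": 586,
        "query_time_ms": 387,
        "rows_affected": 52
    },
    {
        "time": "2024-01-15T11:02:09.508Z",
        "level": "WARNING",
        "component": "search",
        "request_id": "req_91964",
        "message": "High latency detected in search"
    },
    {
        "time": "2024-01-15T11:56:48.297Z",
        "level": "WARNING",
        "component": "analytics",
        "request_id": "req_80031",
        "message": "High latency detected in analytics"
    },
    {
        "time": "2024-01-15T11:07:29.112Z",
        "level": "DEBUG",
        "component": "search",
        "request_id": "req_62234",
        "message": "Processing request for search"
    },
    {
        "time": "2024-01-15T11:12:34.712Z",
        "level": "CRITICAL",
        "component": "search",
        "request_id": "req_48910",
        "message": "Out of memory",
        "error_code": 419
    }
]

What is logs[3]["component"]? "analytics"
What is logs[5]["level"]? "CRITICAL"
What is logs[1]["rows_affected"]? 52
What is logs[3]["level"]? "WARNING"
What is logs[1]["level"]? "CRITICAL"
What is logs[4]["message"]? "Processing request for search"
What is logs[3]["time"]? "2024-01-15T11:56:48.297Z"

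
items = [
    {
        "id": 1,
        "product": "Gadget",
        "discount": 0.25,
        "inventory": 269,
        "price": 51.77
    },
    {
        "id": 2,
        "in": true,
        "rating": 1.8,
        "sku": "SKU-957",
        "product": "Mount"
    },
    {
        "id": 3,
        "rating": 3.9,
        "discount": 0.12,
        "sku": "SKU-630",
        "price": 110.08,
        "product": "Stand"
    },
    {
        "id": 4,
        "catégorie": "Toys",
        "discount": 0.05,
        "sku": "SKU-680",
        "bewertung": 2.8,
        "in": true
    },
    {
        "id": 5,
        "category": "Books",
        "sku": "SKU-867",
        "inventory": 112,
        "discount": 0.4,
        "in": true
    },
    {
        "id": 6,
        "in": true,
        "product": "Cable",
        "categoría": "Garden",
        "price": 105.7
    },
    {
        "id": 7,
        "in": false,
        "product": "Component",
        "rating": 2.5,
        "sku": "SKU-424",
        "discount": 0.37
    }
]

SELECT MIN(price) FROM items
51.77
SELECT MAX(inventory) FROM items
269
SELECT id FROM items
[1, 2, 3, 4, 5, 6, 7]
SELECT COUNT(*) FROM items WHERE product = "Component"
1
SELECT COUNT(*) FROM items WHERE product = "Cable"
1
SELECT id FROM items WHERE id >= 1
[1, 2, 3, 4, 5, 6, 7]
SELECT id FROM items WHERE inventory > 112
[1]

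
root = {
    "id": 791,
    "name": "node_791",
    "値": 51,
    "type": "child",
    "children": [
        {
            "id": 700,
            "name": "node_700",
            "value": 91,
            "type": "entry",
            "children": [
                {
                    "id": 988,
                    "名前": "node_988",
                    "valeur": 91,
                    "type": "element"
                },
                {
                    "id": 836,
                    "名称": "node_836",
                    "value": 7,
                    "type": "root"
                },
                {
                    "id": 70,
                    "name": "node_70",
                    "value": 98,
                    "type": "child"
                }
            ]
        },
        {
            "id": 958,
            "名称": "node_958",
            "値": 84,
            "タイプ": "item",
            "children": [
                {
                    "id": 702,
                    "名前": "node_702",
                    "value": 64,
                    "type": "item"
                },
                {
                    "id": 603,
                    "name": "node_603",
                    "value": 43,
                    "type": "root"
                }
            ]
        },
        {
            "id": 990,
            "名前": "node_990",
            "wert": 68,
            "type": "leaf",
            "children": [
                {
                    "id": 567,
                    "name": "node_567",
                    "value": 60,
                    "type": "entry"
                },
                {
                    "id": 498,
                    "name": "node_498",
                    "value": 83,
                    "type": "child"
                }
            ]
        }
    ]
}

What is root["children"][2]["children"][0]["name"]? "node_567"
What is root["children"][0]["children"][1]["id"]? 836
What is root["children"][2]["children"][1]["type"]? "child"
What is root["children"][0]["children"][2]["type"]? "child"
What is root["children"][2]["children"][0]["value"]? 60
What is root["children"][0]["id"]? 700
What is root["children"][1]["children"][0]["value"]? 64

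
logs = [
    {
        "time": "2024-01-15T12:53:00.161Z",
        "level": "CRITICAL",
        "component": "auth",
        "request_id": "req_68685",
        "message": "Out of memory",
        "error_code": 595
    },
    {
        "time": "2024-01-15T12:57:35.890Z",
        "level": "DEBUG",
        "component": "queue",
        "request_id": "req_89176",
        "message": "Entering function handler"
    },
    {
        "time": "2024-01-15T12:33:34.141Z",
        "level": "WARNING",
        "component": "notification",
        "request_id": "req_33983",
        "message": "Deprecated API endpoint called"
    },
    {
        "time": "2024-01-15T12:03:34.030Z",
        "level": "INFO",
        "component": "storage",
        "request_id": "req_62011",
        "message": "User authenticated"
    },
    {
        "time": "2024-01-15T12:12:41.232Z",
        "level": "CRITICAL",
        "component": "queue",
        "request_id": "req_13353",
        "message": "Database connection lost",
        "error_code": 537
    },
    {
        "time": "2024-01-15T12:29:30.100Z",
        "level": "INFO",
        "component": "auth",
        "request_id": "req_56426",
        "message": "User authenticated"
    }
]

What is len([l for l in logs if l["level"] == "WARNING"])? 1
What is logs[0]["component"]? "auth"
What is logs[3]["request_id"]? "req_62011"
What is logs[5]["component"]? "auth"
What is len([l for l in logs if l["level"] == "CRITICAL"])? 2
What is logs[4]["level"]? "CRITICAL"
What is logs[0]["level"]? "CRITICAL"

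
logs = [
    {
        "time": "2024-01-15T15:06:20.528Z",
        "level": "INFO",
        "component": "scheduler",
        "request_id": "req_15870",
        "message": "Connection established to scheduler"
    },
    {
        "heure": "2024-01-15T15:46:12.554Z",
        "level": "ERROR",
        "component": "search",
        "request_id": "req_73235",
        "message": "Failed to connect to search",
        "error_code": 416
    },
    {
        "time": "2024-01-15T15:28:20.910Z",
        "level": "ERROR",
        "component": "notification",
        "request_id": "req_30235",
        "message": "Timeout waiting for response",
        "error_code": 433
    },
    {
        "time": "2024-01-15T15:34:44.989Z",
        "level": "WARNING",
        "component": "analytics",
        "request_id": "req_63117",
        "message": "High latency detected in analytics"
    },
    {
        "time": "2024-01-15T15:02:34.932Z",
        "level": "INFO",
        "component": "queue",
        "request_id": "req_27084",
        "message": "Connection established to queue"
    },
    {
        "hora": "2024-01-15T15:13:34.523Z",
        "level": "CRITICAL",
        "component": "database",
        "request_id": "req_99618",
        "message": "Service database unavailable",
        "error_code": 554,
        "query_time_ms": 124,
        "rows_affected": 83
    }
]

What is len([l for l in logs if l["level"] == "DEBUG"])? 0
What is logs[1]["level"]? "ERROR"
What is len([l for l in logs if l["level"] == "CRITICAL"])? 1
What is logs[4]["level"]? "INFO"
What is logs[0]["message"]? "Connection established to scheduler"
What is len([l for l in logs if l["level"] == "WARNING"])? 1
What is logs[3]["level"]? "WARNING"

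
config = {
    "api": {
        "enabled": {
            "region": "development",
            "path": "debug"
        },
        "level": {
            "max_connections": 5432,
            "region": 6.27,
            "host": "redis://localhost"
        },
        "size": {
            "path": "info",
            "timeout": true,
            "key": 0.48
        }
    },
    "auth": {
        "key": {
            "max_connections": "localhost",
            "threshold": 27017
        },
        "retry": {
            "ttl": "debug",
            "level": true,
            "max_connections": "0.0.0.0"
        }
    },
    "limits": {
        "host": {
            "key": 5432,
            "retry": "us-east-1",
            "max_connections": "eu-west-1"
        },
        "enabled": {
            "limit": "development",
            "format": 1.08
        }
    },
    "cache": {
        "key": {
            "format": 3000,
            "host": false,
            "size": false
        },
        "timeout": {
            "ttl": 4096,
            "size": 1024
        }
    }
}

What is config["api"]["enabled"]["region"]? "development"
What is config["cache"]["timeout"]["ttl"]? 4096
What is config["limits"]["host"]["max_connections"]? "eu-west-1"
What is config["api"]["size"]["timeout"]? True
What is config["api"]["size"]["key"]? 0.48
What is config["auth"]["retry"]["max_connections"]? "0.0.0.0"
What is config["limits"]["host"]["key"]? 5432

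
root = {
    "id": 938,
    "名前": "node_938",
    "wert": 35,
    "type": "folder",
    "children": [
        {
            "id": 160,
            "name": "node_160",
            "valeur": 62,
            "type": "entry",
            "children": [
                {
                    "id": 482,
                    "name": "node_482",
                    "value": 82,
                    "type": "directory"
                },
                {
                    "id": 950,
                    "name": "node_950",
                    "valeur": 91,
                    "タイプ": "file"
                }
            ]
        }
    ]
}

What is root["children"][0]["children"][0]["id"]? 482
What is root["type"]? "folder"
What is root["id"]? 938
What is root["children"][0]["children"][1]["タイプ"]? "file"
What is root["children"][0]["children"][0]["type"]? "directory"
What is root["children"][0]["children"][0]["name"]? "node_482"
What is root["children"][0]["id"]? 160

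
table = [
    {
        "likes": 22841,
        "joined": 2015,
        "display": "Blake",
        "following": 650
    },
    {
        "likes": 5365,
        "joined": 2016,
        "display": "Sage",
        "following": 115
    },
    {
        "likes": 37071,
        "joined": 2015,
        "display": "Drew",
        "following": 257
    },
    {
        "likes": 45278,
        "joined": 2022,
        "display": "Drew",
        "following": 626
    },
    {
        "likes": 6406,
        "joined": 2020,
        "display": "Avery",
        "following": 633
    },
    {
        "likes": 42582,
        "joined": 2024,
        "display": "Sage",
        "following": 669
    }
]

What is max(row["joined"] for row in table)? 2024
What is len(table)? 6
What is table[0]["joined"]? 2015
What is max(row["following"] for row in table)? 669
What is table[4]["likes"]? 6406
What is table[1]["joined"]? 2016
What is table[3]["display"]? "Drew"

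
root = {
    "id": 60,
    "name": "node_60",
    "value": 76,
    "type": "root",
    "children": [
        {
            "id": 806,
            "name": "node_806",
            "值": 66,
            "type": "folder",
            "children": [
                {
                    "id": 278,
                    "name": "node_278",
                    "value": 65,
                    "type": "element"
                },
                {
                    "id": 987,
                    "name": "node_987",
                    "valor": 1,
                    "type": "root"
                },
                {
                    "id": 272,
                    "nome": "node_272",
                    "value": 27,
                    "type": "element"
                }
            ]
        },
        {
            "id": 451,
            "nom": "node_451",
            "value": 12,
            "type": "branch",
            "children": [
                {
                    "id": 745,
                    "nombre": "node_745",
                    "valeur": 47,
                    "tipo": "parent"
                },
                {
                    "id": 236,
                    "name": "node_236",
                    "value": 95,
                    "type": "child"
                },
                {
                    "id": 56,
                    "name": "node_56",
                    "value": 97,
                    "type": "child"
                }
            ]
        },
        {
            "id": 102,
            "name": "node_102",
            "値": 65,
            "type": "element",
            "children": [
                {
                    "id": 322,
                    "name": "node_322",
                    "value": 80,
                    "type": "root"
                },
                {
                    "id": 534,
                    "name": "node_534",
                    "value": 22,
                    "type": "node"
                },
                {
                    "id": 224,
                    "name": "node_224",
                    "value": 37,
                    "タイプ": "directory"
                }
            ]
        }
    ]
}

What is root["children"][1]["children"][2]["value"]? 97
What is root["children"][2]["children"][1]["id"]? 534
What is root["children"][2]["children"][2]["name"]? "node_224"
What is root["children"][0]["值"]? 66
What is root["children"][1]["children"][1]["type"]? "child"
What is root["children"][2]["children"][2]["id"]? 224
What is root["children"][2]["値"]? 65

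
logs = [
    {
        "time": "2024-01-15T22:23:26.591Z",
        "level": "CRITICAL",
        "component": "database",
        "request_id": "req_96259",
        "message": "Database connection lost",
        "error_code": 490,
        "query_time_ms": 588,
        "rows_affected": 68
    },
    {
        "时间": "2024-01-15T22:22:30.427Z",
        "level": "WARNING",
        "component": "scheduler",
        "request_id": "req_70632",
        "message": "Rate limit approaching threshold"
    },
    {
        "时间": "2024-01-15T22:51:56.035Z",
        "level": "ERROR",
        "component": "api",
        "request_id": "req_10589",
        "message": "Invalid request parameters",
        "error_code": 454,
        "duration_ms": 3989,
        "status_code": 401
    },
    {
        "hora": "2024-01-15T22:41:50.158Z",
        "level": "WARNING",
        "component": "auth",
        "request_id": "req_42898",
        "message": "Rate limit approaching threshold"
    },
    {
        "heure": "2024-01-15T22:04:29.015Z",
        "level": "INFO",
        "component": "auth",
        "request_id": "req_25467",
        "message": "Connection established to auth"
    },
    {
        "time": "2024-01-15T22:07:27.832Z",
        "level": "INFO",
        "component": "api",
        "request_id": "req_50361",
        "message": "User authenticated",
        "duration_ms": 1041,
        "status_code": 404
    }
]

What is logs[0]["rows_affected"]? 68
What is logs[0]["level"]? "CRITICAL"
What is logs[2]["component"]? "api"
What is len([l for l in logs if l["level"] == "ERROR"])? 1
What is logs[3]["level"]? "WARNING"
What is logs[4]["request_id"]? "req_25467"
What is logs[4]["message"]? "Connection established to auth"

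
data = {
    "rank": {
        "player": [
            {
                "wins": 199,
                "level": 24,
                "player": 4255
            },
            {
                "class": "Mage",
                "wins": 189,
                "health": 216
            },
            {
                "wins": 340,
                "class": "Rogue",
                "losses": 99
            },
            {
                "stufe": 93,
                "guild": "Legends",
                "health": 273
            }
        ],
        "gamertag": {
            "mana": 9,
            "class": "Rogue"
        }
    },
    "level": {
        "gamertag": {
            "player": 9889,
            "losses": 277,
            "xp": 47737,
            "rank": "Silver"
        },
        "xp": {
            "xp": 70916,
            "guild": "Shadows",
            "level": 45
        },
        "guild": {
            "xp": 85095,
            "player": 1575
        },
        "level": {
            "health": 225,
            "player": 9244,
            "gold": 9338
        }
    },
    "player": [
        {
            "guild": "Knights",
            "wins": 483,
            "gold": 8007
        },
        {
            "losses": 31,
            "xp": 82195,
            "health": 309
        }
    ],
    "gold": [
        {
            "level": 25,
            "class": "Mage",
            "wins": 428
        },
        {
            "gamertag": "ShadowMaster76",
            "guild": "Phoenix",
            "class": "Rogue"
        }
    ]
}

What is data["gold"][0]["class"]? "Mage"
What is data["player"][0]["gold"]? 8007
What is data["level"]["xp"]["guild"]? "Shadows"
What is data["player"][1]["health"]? 309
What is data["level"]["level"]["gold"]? 9338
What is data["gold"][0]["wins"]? 428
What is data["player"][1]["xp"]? 82195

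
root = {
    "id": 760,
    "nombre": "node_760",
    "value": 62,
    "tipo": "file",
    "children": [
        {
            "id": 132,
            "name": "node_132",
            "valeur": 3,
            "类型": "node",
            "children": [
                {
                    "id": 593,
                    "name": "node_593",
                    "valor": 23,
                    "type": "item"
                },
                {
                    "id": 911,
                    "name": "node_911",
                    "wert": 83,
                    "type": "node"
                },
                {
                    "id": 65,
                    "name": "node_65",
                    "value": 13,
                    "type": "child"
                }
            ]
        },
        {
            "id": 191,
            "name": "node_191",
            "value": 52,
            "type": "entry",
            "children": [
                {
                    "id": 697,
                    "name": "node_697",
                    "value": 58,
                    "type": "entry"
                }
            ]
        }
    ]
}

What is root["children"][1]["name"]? "node_191"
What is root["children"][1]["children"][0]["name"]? "node_697"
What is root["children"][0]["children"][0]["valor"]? 23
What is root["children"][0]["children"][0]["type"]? "item"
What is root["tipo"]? "file"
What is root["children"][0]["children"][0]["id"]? 593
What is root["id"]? 760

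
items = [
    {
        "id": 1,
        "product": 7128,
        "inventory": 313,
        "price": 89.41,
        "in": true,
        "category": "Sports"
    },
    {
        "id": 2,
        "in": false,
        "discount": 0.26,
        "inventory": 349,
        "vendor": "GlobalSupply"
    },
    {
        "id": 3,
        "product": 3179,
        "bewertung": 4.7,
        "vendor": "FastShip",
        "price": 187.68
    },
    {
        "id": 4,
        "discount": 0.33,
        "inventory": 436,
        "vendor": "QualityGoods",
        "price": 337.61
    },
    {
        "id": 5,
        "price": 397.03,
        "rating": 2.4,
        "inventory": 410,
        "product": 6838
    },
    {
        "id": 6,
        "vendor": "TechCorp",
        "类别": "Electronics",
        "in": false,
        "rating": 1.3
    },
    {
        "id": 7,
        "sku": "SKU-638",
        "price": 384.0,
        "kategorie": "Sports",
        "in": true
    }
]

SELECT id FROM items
[1, 2, 3, 4, 5, 6, 7]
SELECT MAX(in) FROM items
True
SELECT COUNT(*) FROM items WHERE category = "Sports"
1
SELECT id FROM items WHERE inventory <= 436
[1, 2, 4, 5]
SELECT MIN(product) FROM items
3179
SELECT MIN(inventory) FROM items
313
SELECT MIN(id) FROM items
1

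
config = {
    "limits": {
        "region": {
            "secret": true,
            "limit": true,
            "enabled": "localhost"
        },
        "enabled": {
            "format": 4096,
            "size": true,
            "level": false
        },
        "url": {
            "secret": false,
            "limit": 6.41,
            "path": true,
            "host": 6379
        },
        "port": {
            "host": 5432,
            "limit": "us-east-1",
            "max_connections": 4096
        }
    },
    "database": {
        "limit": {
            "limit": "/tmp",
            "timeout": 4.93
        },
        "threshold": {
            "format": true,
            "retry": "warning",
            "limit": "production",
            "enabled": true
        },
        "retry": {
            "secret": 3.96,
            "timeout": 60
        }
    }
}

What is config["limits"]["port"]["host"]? 5432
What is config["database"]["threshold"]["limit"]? "production"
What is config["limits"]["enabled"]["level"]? False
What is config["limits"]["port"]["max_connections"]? 4096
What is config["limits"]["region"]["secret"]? True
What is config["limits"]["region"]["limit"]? True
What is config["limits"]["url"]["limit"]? 6.41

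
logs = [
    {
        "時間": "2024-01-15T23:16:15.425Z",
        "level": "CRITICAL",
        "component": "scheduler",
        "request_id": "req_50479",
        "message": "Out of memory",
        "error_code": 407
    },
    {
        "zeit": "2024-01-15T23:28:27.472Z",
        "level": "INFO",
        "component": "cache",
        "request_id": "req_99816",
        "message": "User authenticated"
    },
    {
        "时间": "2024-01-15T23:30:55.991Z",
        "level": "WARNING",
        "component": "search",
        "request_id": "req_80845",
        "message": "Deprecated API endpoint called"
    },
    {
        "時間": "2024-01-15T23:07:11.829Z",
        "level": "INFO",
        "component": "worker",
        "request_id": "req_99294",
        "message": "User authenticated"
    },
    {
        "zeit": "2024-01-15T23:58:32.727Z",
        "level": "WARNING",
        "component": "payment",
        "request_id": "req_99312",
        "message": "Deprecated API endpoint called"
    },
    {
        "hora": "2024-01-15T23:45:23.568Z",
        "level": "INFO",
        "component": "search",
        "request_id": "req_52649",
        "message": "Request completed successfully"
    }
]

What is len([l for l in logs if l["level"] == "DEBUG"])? 0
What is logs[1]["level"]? "INFO"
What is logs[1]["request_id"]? "req_99816"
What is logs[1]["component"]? "cache"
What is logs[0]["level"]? "CRITICAL"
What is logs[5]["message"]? "Request completed successfully"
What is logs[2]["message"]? "Deprecated API endpoint called"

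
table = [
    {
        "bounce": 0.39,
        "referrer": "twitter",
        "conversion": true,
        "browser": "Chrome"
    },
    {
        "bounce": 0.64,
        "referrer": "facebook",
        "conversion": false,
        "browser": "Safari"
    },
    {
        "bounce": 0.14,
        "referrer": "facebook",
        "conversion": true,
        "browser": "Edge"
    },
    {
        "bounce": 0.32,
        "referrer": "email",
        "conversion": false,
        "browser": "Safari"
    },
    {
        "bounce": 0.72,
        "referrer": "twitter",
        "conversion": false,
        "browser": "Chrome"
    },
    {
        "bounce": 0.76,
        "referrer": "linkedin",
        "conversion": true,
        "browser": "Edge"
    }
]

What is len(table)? 6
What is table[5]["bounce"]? 0.76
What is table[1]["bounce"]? 0.64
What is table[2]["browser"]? "Edge"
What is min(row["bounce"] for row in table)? 0.14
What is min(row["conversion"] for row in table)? False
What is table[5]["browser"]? "Edge"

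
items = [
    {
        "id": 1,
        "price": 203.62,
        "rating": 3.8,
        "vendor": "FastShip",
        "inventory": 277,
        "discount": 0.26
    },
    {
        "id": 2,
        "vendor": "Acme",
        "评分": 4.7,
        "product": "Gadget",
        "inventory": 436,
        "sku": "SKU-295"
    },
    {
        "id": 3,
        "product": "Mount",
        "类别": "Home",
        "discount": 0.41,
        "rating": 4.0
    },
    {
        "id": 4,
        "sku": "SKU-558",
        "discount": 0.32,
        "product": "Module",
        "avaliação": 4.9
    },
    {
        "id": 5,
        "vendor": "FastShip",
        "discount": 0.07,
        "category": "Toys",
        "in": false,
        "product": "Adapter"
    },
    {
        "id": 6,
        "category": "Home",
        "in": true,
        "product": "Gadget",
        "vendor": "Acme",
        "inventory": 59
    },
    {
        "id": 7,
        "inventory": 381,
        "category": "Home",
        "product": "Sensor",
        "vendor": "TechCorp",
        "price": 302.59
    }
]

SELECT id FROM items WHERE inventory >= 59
[1, 2, 6, 7]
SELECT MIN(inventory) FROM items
59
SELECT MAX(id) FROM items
7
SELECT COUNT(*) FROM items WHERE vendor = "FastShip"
2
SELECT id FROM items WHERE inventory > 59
[1, 2, 7]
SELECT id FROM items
[1, 2, 3, 4, 5, 6, 7]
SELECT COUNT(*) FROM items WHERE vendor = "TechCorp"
1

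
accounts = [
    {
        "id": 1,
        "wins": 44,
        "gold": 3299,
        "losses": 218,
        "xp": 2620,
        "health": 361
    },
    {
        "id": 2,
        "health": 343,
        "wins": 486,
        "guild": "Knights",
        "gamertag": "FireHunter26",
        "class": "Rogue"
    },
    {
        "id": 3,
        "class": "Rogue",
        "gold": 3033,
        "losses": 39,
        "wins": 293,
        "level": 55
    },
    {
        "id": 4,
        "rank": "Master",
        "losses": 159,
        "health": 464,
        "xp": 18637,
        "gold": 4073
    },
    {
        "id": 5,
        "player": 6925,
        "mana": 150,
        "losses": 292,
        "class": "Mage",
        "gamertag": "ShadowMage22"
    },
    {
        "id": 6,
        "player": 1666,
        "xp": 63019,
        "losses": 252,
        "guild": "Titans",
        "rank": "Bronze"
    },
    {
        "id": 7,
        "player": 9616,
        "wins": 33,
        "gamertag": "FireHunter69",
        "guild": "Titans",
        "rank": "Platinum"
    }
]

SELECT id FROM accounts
[1, 2, 3, 4, 5, 6, 7]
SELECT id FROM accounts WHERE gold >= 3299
[1, 4]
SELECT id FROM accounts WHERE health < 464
[1, 2]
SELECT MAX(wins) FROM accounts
486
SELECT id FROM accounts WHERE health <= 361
[1, 2]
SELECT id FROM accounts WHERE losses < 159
[3]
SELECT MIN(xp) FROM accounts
2620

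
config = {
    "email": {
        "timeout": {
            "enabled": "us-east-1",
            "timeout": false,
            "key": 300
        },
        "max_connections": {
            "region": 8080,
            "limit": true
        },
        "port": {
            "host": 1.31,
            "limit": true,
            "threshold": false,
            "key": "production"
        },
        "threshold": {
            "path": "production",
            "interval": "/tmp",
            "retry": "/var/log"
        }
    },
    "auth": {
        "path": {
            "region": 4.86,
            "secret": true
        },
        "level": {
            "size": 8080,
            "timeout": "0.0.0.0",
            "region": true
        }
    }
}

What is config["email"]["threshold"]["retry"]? "/var/log"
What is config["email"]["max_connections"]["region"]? 8080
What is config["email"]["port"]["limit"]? True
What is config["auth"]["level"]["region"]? True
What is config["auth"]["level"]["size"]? 8080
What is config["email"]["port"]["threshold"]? False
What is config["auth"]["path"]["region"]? 4.86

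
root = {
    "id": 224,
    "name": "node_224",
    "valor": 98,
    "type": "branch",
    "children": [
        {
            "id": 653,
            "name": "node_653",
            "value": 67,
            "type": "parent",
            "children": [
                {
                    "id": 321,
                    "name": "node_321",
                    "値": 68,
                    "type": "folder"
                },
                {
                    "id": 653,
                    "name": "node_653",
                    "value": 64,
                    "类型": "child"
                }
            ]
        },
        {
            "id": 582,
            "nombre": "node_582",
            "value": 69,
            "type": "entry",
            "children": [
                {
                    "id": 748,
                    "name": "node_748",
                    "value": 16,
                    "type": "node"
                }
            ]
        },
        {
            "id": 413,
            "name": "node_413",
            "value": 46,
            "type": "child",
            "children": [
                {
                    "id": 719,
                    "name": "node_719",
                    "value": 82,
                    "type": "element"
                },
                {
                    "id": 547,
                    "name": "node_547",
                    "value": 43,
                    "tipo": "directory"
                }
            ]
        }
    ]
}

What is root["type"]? "branch"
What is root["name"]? "node_224"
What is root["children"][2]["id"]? 413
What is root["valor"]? 98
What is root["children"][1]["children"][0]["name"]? "node_748"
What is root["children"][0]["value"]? 67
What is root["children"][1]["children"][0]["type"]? "node"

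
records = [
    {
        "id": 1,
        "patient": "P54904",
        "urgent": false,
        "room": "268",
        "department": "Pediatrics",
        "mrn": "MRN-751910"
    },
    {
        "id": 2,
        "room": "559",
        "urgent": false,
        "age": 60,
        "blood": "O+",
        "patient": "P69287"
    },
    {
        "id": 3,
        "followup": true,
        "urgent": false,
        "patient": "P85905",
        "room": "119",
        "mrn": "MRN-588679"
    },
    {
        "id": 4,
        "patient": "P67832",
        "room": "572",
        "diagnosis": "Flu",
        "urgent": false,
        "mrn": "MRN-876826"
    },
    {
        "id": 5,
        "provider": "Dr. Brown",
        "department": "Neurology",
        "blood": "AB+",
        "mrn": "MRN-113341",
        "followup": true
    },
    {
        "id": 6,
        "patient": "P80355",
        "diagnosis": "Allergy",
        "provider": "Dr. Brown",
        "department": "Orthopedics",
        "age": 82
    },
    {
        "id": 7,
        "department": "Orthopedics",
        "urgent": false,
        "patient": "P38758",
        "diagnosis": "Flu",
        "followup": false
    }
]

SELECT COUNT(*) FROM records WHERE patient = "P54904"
1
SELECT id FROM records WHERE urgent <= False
[1, 2, 3, 4, 7]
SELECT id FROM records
[1, 2, 3, 4, 5, 6, 7]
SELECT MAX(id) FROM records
7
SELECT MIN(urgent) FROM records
False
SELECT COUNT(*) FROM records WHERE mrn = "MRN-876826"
1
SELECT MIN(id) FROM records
1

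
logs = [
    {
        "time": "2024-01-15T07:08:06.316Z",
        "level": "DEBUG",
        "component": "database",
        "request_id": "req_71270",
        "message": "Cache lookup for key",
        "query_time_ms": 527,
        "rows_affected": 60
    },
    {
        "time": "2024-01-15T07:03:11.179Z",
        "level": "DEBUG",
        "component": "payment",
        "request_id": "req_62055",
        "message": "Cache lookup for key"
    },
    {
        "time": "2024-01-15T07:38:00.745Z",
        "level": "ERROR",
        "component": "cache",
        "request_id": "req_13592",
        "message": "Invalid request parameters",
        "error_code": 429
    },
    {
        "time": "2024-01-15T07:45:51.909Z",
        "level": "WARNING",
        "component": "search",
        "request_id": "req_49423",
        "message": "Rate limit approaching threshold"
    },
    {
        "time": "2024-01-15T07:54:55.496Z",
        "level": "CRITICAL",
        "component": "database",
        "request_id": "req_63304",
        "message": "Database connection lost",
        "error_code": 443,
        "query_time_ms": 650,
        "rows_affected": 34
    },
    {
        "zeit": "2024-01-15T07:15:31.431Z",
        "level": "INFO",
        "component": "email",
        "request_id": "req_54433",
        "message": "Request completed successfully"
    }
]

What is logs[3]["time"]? "2024-01-15T07:45:51.909Z"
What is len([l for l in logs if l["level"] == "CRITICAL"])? 1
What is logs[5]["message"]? "Request completed successfully"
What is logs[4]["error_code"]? 443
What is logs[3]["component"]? "search"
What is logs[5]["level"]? "INFO"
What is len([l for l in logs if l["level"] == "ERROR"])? 1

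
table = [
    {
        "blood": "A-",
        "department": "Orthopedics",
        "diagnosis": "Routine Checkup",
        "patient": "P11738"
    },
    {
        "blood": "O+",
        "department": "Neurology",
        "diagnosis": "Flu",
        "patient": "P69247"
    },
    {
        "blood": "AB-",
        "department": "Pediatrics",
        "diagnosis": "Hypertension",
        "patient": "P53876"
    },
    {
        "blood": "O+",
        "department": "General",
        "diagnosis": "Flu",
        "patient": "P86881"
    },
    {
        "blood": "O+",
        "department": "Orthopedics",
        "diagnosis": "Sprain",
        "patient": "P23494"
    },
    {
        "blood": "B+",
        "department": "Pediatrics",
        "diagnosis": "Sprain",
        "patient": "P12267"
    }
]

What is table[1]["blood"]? "O+"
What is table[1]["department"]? "Neurology"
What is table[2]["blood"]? "AB-"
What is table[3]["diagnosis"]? "Flu"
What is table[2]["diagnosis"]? "Hypertension"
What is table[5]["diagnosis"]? "Sprain"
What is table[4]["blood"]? "O+"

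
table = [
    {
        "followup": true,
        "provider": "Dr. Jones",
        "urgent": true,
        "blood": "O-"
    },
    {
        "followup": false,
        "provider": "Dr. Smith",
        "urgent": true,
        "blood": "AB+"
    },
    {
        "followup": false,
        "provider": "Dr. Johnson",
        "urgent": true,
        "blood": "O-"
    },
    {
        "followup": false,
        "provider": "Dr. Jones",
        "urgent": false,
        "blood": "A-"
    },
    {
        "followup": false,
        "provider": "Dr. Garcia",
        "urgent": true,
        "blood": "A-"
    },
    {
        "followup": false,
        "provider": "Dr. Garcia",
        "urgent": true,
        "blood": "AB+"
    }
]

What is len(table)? 6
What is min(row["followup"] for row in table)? False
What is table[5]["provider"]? "Dr. Garcia"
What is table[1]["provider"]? "Dr. Smith"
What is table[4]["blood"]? "A-"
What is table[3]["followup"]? False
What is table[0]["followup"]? True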